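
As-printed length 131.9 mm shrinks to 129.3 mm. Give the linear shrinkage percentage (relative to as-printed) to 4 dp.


Shrinkage = ((131.9-129.3)/131.9)*100 = 1.9712 %


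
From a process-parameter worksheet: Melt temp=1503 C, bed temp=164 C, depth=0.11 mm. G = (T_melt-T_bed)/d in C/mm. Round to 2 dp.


G = (1503-164)/0.11 = 12172.73 C/mm


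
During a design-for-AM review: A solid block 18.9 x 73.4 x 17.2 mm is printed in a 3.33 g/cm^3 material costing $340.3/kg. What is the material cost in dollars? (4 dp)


V = 18.9 * 73.4 * 17.2 = 23860.872 mm^3 = 23.860872 cm^3
Mass = 23.860872 * 3.33 / 1000 = 0.0794567 kg
Cost = 0.0794567 * 340.3 = 27.0391 $


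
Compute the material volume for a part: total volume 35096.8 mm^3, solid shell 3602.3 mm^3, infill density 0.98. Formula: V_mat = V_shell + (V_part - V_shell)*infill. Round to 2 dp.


V_infill = (35096.8 - 3602.3) * 0.98 = 30864.61
V_total = 3602.3 + 30864.61 = 34466.91 mm^3


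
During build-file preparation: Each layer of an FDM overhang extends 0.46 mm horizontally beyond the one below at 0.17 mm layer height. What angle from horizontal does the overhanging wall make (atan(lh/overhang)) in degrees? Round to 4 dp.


angle = atan(0.17/0.46) = 20.2826 degrees


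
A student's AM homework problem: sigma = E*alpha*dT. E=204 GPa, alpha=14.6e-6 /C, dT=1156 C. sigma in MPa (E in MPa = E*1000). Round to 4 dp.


sigma = 204*1000 * 14.6e-6 * 1156 = 3443.0304 MPa


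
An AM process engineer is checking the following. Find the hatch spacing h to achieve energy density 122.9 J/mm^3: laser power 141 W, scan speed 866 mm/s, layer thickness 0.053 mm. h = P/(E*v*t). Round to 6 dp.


h = 141 / (122.9*866*0.053) = 0.024996 mm


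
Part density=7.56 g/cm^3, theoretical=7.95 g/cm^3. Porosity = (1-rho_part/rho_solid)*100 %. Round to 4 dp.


Porosity = (1-7.56/7.95)*100 = 4.9057 %


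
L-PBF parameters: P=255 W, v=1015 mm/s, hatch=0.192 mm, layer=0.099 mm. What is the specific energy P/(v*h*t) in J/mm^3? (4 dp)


Build rate = 1015 * 0.192 * 0.099 = 19.29312 mm^3/s
SE = 255 / 19.29312 = 13.2171 J/mm^3


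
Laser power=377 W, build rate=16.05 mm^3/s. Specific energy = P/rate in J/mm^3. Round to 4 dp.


SE = 377 / 16.05 = 23.4891 J/mm^3


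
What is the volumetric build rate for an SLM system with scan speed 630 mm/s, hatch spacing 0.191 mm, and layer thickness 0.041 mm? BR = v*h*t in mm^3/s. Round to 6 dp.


Rate = 630 * 0.191 * 0.041 = 4.93353 mm^3/s


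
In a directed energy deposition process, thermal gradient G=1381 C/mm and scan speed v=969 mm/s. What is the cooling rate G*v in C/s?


CR = 1381 * 969 = 1338189 C/s


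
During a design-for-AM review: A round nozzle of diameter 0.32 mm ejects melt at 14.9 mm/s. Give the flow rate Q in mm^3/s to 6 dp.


A = pi*(0.32/2)^2 = 0.08042477 mm^2
Q = 0.08042477 * 14.9 = 1.198329 mm^3/s


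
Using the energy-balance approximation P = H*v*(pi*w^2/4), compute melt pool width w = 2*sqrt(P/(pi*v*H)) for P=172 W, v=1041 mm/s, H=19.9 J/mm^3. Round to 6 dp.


w = 2*sqrt(172/(pi*1041*19.9)) = 0.102818 mm


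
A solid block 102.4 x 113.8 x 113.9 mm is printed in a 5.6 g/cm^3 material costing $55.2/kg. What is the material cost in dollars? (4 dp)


V = 102.4 * 113.8 * 113.9 = 1327290.368 mm^3 = 1327.290368 cm^3
Mass = 1327.290368 * 5.6 / 1000 = 7.43282606 kg
Cost = 7.43282606 * 55.2 = 410.292 $


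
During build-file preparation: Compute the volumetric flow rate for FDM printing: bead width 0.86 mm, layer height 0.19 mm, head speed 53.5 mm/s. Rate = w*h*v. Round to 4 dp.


Rate = 0.86 * 0.19 * 53.5 = 8.7419 mm^3/s


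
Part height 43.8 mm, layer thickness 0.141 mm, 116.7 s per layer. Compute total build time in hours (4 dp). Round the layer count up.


Layers = ceil(43.8/0.141) = 311
t = 311 * 116.7 / 3600 = 10.0816 hrs


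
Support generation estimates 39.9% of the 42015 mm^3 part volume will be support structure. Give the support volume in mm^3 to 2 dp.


V_support = 42015 * 0.399 = 16763.99 mm^3


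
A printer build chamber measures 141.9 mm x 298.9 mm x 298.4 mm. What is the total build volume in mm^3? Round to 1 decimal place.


V = 141.9 * 298.9 * 298.4 = 12656310.7 mm^3


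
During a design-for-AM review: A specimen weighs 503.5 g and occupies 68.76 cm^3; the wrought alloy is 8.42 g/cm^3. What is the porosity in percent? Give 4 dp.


rho_part = 503.5 / 68.76 = 7.32257126 g/cm^3
Porosity = (1 - 7.32257126/8.42)*100 = 13.0336 %


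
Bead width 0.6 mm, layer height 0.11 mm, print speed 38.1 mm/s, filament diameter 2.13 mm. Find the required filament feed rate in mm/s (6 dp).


Q = 0.6 * 0.11 * 38.1 = 2.5146 mm^3/s
A_fil = pi*(2.13/2)^2 = 3.56327293 mm^2
v_feed = 2.5146 / 3.56327293 = 0.7057 mm/s


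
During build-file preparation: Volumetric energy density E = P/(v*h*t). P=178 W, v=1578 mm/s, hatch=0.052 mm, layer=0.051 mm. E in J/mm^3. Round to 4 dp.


E = 178 / (1578*0.052*0.051) = 42.5343 J/mm^3


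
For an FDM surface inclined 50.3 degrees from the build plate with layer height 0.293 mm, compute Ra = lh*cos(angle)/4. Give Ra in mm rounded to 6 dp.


Ra = 0.293 * cos(50.3) / 4 = 0.04679 mm


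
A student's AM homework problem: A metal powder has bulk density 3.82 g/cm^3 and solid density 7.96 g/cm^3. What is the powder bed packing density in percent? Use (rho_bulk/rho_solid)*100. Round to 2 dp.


Packing = (3.82/7.96)*100 = 47.99 %


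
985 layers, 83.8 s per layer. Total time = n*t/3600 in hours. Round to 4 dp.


t = 985 * 83.8 / 3600 = 22.9286 hrs


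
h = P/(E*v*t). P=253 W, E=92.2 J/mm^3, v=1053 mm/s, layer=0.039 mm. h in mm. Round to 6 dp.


h = 253 / (92.2*1053*0.039) = 0.066818 mm


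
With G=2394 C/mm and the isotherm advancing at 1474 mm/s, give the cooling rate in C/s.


CR = 2394 * 1474 = 3528756 C/s


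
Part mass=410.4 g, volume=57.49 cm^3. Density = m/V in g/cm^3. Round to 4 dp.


rho = 410.4 / 57.49 = 7.1386 g/cm^3


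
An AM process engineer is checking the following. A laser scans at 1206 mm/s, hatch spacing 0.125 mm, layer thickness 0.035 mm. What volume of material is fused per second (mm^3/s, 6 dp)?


Rate = 1206 * 0.125 * 0.035 = 5.27625 mm^3/s


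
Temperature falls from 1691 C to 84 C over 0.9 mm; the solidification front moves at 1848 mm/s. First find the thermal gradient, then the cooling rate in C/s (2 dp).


G = (1691-84)/0.9 = 1785.55555556 C/mm
CR = 1785.55555556 * 1848 = 3299706.67 C/s


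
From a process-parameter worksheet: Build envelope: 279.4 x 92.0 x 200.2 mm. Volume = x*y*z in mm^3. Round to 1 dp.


V = 279.4 * 92.0 * 200.2 = 5146101.0 mm^3


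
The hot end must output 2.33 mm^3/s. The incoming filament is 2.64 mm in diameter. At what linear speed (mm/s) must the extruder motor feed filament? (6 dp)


A = pi*(2.64/2)^2 = 5.473911
v = 2.33 / 5.473911 = 0.425655 mm/s


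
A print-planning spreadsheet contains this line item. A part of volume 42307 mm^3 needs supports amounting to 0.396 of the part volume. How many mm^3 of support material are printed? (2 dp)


V_support = 42307 * 0.396 = 16753.57 mm^3


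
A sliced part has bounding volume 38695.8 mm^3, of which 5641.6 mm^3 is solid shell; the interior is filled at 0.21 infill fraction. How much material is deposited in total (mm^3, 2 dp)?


V_infill = (38695.8 - 5641.6) * 0.21 = 6941.38
V_total = 5641.6 + 6941.38 = 12582.98 mm^3


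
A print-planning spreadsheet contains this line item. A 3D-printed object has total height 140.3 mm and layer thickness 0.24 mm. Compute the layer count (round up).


Layers = ceil(140.3/0.24) = 585


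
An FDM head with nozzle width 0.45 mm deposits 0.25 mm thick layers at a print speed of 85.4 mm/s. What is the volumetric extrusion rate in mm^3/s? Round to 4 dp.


Rate = 0.45 * 0.25 * 85.4 = 9.6075 mm^3/s


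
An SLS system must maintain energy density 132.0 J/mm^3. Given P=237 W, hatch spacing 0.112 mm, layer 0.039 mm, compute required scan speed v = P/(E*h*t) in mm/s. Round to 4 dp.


v = 237 / (132.0*0.112*0.039) = 411.0473 mm/s


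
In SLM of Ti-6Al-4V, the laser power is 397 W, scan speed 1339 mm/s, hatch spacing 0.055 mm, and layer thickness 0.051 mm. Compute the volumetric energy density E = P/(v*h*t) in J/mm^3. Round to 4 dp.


E = 397 / (1339*0.055*0.051) = 105.7005 J/mm^3


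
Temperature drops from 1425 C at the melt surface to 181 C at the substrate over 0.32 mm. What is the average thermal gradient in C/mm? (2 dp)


G = (1425-181)/0.32 = 3887.5 C/mm


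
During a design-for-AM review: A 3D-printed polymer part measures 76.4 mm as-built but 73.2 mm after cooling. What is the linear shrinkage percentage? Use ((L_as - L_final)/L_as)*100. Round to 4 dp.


Shrinkage = ((76.4-73.2)/76.4)*100 = 4.1885 %


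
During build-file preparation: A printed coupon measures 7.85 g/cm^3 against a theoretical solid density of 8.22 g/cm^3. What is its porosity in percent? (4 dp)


Porosity = (1-7.85/8.22)*100 = 4.5012 %


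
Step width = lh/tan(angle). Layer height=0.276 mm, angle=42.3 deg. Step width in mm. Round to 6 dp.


step = 0.276 / tan(42.3) = 0.30332 mm


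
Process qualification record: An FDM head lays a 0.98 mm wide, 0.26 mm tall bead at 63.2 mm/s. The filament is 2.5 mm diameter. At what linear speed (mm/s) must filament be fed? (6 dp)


Q = 0.98 * 0.26 * 63.2 = 16.10336 mm^3/s
A_fil = pi*(2.5/2)^2 = 4.90873852 mm^2
v_feed = 16.10336 / 4.90873852 = 3.28055 mm/s


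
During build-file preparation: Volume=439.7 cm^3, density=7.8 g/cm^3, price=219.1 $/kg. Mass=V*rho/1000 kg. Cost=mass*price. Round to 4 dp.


Mass = 439.7*7.8/1000 = 3.42966 kg
Cost = 3.42966 * 219.1 = 751.4385 $


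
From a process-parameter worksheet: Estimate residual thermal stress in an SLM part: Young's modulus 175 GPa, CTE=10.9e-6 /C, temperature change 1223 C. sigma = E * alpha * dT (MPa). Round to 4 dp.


sigma = 175*1000 * 10.9e-6 * 1223 = 2332.8725 MPa


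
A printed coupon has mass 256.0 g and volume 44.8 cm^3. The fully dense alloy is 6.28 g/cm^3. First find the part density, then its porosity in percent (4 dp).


rho_part = 256.0 / 44.8 = 5.71428571 g/cm^3
Porosity = (1 - 5.71428571/6.28)*100 = 9.0082 %


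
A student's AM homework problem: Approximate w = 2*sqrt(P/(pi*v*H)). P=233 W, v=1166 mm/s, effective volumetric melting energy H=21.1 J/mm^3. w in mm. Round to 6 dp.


w = 2*sqrt(233/(pi*1166*21.1)) = 0.10981 mm


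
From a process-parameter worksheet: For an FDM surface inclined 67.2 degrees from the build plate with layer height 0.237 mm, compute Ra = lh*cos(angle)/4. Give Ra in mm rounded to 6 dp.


Ra = 0.237 * cos(67.2) / 4 = 0.02296 mm


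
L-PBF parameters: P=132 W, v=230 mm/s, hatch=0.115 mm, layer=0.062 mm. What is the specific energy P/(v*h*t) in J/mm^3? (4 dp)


Build rate = 230 * 0.115 * 0.062 = 1.6399 mm^3/s
SE = 132 / 1.6399 = 80.4927 J/mm^3


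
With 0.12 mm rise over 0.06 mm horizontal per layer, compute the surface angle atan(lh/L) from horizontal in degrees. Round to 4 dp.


angle = atan(0.12/0.06) = 63.4349 degrees


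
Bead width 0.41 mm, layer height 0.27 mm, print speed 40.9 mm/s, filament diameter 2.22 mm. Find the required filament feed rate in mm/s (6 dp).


Q = 0.41 * 0.27 * 40.9 = 4.52763 mm^3/s
A_fil = pi*(2.22/2)^2 = 3.87075631 mm^2
v_feed = 4.52763 / 3.87075631 = 1.169702 mm/s


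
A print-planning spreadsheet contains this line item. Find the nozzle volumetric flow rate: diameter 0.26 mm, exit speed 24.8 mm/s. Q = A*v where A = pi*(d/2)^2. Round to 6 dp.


A = pi*(0.26/2)^2 = 0.05309292 mm^2
Q = 0.05309292 * 24.8 = 1.316704 mm^3/s


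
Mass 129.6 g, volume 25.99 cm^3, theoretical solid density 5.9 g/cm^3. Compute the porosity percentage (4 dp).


rho_part = 129.6 / 25.99 = 4.98653328 g/cm^3
Porosity = (1 - 4.98653328/5.9)*100 = 15.4825 %


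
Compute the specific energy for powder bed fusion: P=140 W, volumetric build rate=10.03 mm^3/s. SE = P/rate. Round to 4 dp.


SE = 140 / 10.03 = 13.9581 J/mm^3


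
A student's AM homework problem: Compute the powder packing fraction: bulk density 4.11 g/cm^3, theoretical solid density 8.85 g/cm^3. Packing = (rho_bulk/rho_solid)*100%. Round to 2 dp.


Packing = (4.11/8.85)*100 = 46.44 %


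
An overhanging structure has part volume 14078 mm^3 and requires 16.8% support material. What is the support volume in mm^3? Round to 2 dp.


V_support = 14078 * 0.168 = 2365.1 mm^3


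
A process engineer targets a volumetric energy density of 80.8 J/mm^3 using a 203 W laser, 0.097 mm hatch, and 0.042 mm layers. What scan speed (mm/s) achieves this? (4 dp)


v = 203 / (80.8*0.097*0.042) = 616.6854 mm/s


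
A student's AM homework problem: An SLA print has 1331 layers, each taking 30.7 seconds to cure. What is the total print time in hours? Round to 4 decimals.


t = 1331 * 30.7 / 3600 = 11.3505 hrs


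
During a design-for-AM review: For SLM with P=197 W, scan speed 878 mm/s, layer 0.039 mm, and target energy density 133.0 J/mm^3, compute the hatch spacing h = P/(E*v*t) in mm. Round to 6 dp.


h = 197 / (133.0*878*0.039) = 0.043257 mm


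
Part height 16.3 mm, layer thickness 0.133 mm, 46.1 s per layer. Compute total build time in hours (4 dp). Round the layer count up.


Layers = ceil(16.3/0.133) = 123
t = 123 * 46.1 / 3600 = 1.5751 hrs


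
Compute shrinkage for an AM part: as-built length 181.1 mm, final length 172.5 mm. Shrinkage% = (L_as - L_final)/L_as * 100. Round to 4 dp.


Shrinkage = ((181.1-172.5)/181.1)*100 = 4.7488 %


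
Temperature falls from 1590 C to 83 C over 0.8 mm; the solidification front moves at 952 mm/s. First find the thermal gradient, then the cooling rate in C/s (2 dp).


G = (1590-83)/0.8 = 1883.75 C/mm
CR = 1883.75 * 952 = 1793330.0 C/s


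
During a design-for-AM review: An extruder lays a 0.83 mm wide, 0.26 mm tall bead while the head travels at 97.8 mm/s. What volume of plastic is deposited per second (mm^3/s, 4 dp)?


Rate = 0.83 * 0.26 * 97.8 = 21.1052 mm^3/s


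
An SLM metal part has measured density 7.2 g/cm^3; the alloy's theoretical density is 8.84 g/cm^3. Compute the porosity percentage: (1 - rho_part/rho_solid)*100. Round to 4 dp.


Porosity = (1-7.2/8.84)*100 = 18.552 %


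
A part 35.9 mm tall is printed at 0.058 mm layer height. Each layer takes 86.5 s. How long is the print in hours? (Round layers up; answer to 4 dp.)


Layers = ceil(35.9/0.058) = 619
t = 619 * 86.5 / 3600 = 14.8732 hrs


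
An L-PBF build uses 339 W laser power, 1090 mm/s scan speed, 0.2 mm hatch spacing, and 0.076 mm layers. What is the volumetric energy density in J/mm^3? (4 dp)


E = 339 / (1090*0.2*0.076) = 20.4611 J/mm^3


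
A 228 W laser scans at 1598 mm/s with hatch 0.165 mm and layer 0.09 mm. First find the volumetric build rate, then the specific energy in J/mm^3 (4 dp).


Build rate = 1598 * 0.165 * 0.09 = 23.7303 mm^3/s
SE = 228 / 23.7303 = 9.608 J/mm^3


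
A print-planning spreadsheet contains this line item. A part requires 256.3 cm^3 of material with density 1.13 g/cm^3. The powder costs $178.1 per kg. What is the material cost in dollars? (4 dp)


Mass = 256.3*1.13/1000 = 0.289619 kg
Cost = 0.289619 * 178.1 = 51.5811 $


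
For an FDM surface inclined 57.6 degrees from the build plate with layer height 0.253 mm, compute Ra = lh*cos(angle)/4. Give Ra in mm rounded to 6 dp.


Ra = 0.253 * cos(57.6) / 4 = 0.033891 mm


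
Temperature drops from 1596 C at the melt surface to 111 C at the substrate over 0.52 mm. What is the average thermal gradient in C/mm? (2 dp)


G = (1596-111)/0.52 = 2855.77 C/mm


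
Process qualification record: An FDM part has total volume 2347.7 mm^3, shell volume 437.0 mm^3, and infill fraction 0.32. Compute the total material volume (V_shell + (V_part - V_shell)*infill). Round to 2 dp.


V_infill = (2347.7 - 437.0) * 0.32 = 611.42
V_total = 437.0 + 611.42 = 1048.42 mm^3


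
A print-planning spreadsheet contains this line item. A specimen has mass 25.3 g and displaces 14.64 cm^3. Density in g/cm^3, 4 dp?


rho = 25.3 / 14.64 = 1.7281 g/cm^3


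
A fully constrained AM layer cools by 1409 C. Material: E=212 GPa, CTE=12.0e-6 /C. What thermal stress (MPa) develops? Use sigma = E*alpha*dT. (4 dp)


sigma = 212*1000 * 12.0e-6 * 1409 = 3584.496 MPa


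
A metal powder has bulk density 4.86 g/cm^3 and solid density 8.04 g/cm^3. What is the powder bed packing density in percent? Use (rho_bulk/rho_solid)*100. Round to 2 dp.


Packing = (4.86/8.04)*100 = 60.45 %


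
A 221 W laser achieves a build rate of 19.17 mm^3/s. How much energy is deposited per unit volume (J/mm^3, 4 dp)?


SE = 221 / 19.17 = 11.5284 J/mm^3


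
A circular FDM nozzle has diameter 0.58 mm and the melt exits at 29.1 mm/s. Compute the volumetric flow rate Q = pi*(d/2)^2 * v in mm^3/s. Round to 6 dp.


A = pi*(0.58/2)^2 = 0.26420794 mm^2
Q = 0.26420794 * 29.1 = 7.688451 mm^3/s


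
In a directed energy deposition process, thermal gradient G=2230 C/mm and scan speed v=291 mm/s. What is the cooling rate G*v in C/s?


CR = 2230 * 291 = 648930 C/s


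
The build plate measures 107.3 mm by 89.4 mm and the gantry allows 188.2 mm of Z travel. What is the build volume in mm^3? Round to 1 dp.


V = 107.3 * 89.4 * 188.2 = 1805331.1 mm^3


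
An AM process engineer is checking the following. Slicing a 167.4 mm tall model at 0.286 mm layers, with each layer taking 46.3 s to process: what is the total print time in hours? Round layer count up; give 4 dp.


Layers = ceil(167.4/0.286) = 586
t = 586 * 46.3 / 3600 = 7.5366 hrs


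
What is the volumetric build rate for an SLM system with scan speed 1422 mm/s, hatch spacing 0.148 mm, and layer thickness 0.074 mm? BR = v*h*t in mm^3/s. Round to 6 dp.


Rate = 1422 * 0.148 * 0.074 = 15.573744 mm^3/s


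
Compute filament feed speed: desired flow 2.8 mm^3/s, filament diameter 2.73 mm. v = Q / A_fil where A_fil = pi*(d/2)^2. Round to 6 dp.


A = pi*(2.73/2)^2 = 5.853494
v = 2.8 / 5.853494 = 0.478347 mm/s


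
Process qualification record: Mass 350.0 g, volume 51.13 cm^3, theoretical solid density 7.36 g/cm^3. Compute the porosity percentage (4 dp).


rho_part = 350.0 / 51.13 = 6.8452963 g/cm^3
Porosity = (1 - 6.8452963/7.36)*100 = 6.9933 %


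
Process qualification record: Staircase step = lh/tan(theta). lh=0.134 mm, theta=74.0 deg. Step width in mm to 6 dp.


step = 0.134 / tan(74.0) = 0.038424 mm


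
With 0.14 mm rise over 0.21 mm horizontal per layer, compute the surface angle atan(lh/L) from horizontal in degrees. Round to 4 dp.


angle = atan(0.14/0.21) = 33.6901 degrees


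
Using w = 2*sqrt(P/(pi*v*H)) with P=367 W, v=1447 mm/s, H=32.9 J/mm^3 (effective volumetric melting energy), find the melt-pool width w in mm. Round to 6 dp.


w = 2*sqrt(367/(pi*1447*32.9)) = 0.099073 mm


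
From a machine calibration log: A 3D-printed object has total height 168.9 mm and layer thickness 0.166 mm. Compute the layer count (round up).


Layers = ceil(168.9/0.166) = 1018


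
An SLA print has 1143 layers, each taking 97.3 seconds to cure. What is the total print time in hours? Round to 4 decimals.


t = 1143 * 97.3 / 3600 = 30.8928 hrs


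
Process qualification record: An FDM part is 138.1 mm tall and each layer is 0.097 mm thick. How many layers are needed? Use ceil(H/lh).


Layers = ceil(138.1/0.097) = 1424


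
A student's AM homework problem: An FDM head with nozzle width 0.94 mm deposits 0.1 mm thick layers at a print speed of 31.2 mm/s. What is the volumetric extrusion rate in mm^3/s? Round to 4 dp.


Rate = 0.94 * 0.1 * 31.2 = 2.9328 mm^3/s


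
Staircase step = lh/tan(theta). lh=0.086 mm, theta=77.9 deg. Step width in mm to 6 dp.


step = 0.086 / tan(77.9) = 0.018437 mm


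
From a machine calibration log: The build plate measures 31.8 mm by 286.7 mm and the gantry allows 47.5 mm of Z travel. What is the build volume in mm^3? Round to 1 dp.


V = 31.8 * 286.7 * 47.5 = 433060.4 mm^3


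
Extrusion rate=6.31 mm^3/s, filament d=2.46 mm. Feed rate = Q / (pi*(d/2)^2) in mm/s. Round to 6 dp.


A = pi*(2.46/2)^2 = 4.752916
v = 6.31 / 4.752916 = 1.327606 mm/s


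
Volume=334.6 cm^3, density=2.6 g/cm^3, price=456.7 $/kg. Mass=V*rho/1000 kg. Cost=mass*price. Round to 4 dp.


Mass = 334.6*2.6/1000 = 0.86996 kg
Cost = 0.86996 * 456.7 = 397.3107 $


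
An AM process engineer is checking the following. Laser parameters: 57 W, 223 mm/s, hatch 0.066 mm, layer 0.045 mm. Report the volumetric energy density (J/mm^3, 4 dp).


E = 57 / (223*0.066*0.045) = 86.0624 J/mm^3


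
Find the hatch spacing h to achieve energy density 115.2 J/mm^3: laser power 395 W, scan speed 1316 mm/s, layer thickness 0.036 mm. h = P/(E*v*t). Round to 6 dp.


h = 395 / (115.2*1316*0.036) = 0.072375 mm


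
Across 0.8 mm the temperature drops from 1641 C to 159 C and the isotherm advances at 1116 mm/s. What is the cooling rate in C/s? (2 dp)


G = (1641-159)/0.8 = 1852.5 C/mm
CR = 1852.5 * 1116 = 2067390.0 C/s


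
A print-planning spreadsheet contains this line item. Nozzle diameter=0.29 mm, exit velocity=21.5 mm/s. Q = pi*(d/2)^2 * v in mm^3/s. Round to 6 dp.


A = pi*(0.29/2)^2 = 0.06605199 mm^2
Q = 0.06605199 * 21.5 = 1.420118 mm^3/s


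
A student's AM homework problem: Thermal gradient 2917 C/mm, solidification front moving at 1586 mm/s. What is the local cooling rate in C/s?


CR = 2917 * 1586 = 4626362 C/s


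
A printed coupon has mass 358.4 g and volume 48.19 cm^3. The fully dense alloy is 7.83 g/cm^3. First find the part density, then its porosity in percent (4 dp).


rho_part = 358.4 / 48.19 = 7.43722764 g/cm^3
Porosity = (1 - 7.43722764/7.83)*100 = 5.0162 %


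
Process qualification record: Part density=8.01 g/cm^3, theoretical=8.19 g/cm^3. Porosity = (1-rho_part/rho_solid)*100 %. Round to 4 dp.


Porosity = (1-8.01/8.19)*100 = 2.1978 %


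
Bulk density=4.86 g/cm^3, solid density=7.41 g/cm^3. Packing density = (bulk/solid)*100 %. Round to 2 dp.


Packing = (4.86/7.41)*100 = 65.59 %


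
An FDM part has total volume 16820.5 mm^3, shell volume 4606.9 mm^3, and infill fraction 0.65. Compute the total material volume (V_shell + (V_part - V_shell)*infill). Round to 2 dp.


V_infill = (16820.5 - 4606.9) * 0.65 = 7938.84
V_total = 4606.9 + 7938.84 = 12545.74 mm^3


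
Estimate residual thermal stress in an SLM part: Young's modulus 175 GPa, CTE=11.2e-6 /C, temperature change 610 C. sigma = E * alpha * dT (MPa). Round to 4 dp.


sigma = 175*1000 * 11.2e-6 * 610 = 1195.6 MPa


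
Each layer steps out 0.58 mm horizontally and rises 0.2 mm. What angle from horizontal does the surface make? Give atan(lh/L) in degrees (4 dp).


angle = atan(0.2/0.58) = 19.0256 degrees


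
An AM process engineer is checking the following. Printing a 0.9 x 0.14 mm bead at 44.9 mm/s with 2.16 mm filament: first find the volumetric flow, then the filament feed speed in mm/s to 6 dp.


Q = 0.9 * 0.14 * 44.9 = 5.6574 mm^3/s
A_fil = pi*(2.16/2)^2 = 3.66435367 mm^2
v_feed = 5.6574 / 3.66435367 = 1.543901 mm/s


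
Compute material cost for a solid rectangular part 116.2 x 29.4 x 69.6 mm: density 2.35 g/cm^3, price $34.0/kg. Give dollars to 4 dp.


V = 116.2 * 29.4 * 69.6 = 237773.088 mm^3 = 237.773088 cm^3
Mass = 237.773088 * 2.35 / 1000 = 0.55876676 kg
Cost = 0.55876676 * 34.0 = 18.9981 $


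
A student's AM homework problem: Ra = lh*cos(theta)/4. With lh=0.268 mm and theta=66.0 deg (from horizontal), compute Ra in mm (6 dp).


Ra = 0.268 * cos(66.0) / 4 = 0.027251 mm


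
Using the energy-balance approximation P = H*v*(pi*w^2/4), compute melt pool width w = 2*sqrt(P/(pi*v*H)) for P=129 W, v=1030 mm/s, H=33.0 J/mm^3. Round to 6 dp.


w = 2*sqrt(129/(pi*1030*33.0)) = 0.069514 mm


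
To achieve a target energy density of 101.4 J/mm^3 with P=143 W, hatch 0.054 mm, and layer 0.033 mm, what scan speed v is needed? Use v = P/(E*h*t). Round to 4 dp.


v = 143 / (101.4*0.054*0.033) = 791.3897 mm/s


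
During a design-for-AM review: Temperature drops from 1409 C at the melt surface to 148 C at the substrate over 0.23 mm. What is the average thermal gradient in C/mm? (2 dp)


G = (1409-148)/0.23 = 5482.61 C/mm


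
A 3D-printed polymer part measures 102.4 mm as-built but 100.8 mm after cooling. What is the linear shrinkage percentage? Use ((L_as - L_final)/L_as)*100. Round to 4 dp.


Shrinkage = ((102.4-100.8)/102.4)*100 = 1.5625 %


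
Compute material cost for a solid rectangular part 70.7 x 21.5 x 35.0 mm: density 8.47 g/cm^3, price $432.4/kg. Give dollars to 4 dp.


V = 70.7 * 21.5 * 35.0 = 53201.75 mm^3 = 53.20175 cm^3
Mass = 53.20175 * 8.47 / 1000 = 0.45061882 kg
Cost = 0.45061882 * 432.4 = 194.8476 $


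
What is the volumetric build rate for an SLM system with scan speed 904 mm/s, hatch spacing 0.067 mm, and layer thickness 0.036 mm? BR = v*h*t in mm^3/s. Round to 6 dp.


Rate = 904 * 0.067 * 0.036 = 2.180448 mm^3/s


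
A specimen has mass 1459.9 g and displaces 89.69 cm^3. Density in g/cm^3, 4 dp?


rho = 1459.9 / 89.69 = 16.2772 g/cm^3


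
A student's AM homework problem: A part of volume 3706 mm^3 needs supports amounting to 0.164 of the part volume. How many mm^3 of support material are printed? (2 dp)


V_support = 3706 * 0.164 = 607.78 mm^3


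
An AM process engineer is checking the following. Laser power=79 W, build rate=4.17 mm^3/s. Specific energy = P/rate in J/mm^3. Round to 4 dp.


SE = 79 / 4.17 = 18.9448 J/mm^3


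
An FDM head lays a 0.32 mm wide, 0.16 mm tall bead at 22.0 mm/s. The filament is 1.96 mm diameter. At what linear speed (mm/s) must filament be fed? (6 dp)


Q = 0.32 * 0.16 * 22.0 = 1.1264 mm^3/s
A_fil = pi*(1.96/2)^2 = 3.01718558 mm^2
v_feed = 1.1264 / 3.01718558 = 0.373328 mm/s


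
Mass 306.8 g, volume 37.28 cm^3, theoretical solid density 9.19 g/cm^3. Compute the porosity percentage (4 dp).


rho_part = 306.8 / 37.28 = 8.22961373 g/cm^3
Porosity = (1 - 8.22961373/9.19)*100 = 10.4503 %


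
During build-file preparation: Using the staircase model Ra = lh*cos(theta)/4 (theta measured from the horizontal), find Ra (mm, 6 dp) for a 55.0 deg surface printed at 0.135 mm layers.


Ra = 0.135 * cos(55.0) / 4 = 0.019358 mm


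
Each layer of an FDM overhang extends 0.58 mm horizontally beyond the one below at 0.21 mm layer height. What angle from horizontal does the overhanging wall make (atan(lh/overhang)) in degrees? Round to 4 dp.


angle = atan(0.21/0.58) = 19.9037 degrees


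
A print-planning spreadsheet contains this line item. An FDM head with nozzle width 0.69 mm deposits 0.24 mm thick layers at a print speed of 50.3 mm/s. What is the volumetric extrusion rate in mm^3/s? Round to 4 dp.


Rate = 0.69 * 0.24 * 50.3 = 8.3297 mm^3/s


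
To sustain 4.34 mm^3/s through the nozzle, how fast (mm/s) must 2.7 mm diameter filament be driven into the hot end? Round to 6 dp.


A = pi*(2.7/2)^2 = 5.725553
v = 4.34 / 5.725553 = 0.758005 mm/s


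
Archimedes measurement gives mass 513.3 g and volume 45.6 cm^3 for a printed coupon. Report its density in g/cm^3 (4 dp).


rho = 513.3 / 45.6 = 11.2566 g/cm^3


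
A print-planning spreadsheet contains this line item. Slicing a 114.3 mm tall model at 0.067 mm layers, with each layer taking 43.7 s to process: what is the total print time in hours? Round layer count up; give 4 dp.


Layers = ceil(114.3/0.067) = 1706
t = 1706 * 43.7 / 3600 = 20.7089 hrs


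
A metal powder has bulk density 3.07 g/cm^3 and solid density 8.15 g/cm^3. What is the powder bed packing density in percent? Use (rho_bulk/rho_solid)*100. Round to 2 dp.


Packing = (3.07/8.15)*100 = 37.67 %


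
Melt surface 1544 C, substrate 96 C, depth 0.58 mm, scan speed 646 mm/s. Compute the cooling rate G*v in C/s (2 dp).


G = (1544-96)/0.58 = 2496.55172414 C/mm
CR = 2496.55172414 * 646 = 1612772.41 C/s


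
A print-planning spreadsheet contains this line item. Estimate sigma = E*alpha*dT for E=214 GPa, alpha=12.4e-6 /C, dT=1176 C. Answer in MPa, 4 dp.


sigma = 214*1000 * 12.4e-6 * 1176 = 3120.6336 MPa


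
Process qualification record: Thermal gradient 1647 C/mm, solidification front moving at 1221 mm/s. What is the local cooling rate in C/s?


CR = 1647 * 1221 = 2010987 C/s


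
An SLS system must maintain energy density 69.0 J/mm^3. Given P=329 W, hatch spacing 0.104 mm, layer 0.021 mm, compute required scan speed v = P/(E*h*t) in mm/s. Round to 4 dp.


v = 329 / (69.0*0.104*0.021) = 2183.2033 mm/s


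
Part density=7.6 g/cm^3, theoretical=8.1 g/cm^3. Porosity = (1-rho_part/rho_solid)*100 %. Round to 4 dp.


Porosity = (1-7.6/8.1)*100 = 6.1728 %


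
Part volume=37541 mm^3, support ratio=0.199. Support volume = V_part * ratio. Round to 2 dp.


V_support = 37541 * 0.199 = 7470.66 mm^3


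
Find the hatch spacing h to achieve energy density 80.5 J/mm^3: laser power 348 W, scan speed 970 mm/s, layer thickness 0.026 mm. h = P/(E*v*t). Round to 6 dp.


h = 348 / (80.5*970*0.026) = 0.171411 mm


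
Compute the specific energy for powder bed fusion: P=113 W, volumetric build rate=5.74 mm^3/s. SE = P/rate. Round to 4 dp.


SE = 113 / 5.74 = 19.6864 J/mm^3


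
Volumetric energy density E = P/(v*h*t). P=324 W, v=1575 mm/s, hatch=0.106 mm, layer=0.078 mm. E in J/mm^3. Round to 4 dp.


E = 324 / (1575*0.106*0.078) = 24.8808 J/mm^3


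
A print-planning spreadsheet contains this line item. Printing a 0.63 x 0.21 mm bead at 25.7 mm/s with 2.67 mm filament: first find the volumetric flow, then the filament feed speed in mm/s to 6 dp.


Q = 0.63 * 0.21 * 25.7 = 3.40011 mm^3/s
A_fil = pi*(2.67/2)^2 = 5.59902497 mm^2
v_feed = 3.40011 / 5.59902497 = 0.607268 mm/s


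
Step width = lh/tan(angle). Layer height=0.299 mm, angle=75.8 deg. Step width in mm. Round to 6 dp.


step = 0.299 / tan(75.8) = 0.075659 mm


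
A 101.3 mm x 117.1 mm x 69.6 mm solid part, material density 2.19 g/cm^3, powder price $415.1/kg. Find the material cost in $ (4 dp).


V = 101.3 * 117.1 * 69.6 = 825611.208 mm^3 = 825.611208 cm^3
Mass = 825.611208 * 2.19 / 1000 = 1.80808855 kg
Cost = 1.80808855 * 415.1 = 750.5376 $


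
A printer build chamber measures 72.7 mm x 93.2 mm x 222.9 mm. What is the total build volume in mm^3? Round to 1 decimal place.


V = 72.7 * 93.2 * 222.9 = 1510290.2 mm^3


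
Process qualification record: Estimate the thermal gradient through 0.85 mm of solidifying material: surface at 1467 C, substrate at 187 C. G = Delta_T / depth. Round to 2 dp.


G = (1467-187)/0.85 = 1505.88 C/mm


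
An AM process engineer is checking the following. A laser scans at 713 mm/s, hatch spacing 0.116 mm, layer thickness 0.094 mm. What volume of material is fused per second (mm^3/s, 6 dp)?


Rate = 713 * 0.116 * 0.094 = 7.774552 mm^3/s


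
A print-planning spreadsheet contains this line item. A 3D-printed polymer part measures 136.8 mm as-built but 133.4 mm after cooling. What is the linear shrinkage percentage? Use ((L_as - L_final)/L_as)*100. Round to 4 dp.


Shrinkage = ((136.8-133.4)/136.8)*100 = 2.4854 %


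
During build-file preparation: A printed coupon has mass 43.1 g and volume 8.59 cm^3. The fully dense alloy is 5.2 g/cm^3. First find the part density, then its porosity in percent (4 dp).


rho_part = 43.1 / 8.59 = 5.01746217 g/cm^3
Porosity = (1 - 5.01746217/5.2)*100 = 3.5103 %


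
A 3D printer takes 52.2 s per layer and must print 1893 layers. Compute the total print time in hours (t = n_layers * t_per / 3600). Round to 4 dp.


t = 1893 * 52.2 / 3600 = 27.4485 hrs


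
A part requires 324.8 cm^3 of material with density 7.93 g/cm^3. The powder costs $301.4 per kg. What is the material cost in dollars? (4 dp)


Mass = 324.8*7.93/1000 = 2.575664 kg
Cost = 2.575664 * 301.4 = 776.3051 $


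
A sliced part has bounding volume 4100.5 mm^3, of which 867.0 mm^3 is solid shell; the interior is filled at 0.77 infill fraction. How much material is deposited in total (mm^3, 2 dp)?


V_infill = (4100.5 - 867.0) * 0.77 = 2489.8
V_total = 867.0 + 2489.8 = 3356.8 mm^3


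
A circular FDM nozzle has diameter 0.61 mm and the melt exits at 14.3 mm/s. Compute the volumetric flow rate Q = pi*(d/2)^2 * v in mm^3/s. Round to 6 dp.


A = pi*(0.61/2)^2 = 0.29224666 mm^2
Q = 0.29224666 * 14.3 = 4.179127 mm^3/s


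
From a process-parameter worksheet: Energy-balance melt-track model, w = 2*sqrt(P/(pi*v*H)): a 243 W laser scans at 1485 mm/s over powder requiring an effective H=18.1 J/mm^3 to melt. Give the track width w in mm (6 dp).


w = 2*sqrt(243/(pi*1485*18.1)) = 0.107289 mm


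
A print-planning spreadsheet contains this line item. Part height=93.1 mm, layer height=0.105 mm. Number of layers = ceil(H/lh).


Layers = ceil(93.1/0.105) = 887


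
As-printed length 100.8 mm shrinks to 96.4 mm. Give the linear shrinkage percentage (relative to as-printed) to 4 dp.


Shrinkage = ((100.8-96.4)/100.8)*100 = 4.3651 %


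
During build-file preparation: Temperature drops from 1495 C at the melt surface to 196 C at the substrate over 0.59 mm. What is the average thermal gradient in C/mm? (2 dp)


G = (1495-196)/0.59 = 2201.69 C/mm


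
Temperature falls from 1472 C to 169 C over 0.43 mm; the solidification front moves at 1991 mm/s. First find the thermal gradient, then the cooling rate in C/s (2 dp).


G = (1472-169)/0.43 = 3030.23255814 C/mm
CR = 3030.23255814 * 1991 = 6033193.02 C/s


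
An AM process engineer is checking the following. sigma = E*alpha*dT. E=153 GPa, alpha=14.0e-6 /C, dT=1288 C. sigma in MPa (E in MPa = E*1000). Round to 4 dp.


sigma = 153*1000 * 14.0e-6 * 1288 = 2758.896 MPa


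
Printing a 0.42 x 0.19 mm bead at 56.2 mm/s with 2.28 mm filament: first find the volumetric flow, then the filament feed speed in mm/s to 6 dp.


Q = 0.42 * 0.19 * 56.2 = 4.48476 mm^3/s
A_fil = pi*(2.28/2)^2 = 4.08281381 mm^2
v_feed = 4.48476 / 4.08281381 = 1.098448 mm/s


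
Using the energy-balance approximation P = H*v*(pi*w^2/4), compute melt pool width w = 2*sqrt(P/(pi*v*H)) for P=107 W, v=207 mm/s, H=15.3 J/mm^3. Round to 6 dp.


w = 2*sqrt(107/(pi*207*15.3)) = 0.207403 mm


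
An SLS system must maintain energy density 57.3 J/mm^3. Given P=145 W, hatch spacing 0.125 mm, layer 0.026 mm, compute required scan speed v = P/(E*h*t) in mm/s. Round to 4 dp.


v = 145 / (57.3*0.125*0.026) = 778.628 mm/s


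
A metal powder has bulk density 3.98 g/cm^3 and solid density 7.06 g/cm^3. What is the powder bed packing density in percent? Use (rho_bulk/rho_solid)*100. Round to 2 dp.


Packing = (3.98/7.06)*100 = 56.37 %


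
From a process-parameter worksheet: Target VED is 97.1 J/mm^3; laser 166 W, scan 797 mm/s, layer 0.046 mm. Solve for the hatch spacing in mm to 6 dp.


h = 166 / (97.1*797*0.046) = 0.046631 mm


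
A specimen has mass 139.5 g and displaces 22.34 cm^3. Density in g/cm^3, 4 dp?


rho = 139.5 / 22.34 = 6.2444 g/cm^3


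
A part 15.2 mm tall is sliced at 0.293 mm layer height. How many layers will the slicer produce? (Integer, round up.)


Layers = ceil(15.2/0.293) = 52


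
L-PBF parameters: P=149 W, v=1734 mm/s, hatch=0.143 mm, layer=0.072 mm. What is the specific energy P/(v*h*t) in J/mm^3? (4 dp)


Build rate = 1734 * 0.143 * 0.072 = 17.853264 mm^3/s
SE = 149 / 17.853264 = 8.3458 J/mm^3


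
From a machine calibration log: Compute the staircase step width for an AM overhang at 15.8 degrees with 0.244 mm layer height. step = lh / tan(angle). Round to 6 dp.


step = 0.244 / tan(15.8) = 0.862278 mm


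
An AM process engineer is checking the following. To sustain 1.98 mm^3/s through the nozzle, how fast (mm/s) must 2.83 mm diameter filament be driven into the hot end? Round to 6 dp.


A = pi*(2.83/2)^2 = 6.290175
v = 1.98 / 6.290175 = 0.314777 mm/s


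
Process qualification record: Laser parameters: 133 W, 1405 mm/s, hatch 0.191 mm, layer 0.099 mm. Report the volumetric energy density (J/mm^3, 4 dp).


E = 133 / (1405*0.191*0.099) = 5.0062 J/mm^3


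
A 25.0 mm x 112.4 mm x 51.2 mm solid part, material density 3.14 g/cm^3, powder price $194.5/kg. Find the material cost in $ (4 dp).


V = 25.0 * 112.4 * 51.2 = 143872.0 mm^3 = 143.872 cm^3
Mass = 143.872 * 3.14 / 1000 = 0.45175808 kg
Cost = 0.45175808 * 194.5 = 87.8669 $


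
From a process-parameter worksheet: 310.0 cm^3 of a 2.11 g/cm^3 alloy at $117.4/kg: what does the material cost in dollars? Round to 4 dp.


Mass = 310.0*2.11/1000 = 0.6541 kg
Cost = 0.6541 * 117.4 = 76.7913 $


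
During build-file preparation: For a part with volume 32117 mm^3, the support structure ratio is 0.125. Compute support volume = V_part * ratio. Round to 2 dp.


V_support = 32117 * 0.125 = 4014.63 mm^3


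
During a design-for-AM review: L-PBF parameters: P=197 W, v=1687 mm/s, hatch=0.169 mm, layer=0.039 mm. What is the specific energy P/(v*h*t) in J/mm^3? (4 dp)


Build rate = 1687 * 0.169 * 0.039 = 11.119017 mm^3/s
SE = 197 / 11.119017 = 17.7174 J/mm^3


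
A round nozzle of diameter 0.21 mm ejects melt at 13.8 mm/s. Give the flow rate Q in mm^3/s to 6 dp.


A = pi*(0.21/2)^2 = 0.03463606 mm^2
Q = 0.03463606 * 13.8 = 0.477978 mm^3/s


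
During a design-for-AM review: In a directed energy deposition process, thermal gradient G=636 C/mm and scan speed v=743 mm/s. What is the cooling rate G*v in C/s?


CR = 636 * 743 = 472548 C/s


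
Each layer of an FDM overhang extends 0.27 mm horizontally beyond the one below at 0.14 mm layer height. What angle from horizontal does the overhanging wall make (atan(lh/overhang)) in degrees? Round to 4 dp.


angle = atan(0.14/0.27) = 27.4076 degrees


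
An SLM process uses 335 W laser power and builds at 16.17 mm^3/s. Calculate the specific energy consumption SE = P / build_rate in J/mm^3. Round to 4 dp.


SE = 335 / 16.17 = 20.7174 J/mm^3


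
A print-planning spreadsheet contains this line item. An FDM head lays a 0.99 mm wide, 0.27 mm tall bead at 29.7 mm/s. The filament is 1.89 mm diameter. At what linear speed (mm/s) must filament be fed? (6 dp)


Q = 0.99 * 0.27 * 29.7 = 7.93881 mm^3/s
A_fil = pi*(1.89/2)^2 = 2.80552078 mm^2
v_feed = 7.93881 / 2.80552078 = 2.82971 mm/s


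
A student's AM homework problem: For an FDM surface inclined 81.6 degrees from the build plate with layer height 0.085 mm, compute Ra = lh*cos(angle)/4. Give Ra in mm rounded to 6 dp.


Ra = 0.085 * cos(81.6) / 4 = 0.003104 mm


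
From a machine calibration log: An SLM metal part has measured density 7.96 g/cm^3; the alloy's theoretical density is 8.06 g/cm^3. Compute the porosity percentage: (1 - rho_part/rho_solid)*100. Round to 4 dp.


Porosity = (1-7.96/8.06)*100 = 1.2407 %


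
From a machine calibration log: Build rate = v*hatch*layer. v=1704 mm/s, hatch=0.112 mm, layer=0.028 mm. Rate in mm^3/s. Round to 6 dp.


Rate = 1704 * 0.112 * 0.028 = 5.343744 mm^3/s


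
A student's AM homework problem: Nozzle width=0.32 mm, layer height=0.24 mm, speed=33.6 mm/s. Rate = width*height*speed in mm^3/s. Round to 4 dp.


Rate = 0.32 * 0.24 * 33.6 = 2.5805 mm^3/s


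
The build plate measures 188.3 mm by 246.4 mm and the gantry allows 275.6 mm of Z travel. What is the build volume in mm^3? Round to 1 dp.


V = 188.3 * 246.4 * 275.6 = 12787046.3 mm^3


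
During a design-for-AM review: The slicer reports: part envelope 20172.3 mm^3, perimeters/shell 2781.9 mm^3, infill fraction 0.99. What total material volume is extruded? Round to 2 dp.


V_infill = (20172.3 - 2781.9) * 0.99 = 17216.5
V_total = 2781.9 + 17216.5 = 19998.4 mm^3
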